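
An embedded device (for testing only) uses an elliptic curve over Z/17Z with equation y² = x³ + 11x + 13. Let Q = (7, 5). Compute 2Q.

tangent at (7, 5): λ = (3·7² + 11)/(2·5) ≡ 5/10. 10⁻¹ ≡ 12 (mod 17) since 10·12 = 120 ≡ 1, so λ ≡ 5·12 ≡ 9.
  x = λ² - 7 - 7 = 81 - 14 ≡ 16; y = λ·(7 - 16) - 5 ≡ 16. → (16, 16)

(16, 16)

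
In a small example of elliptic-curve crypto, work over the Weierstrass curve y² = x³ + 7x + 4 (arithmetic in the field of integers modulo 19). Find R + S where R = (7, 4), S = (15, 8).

(7, 4) + (15, 8). λ = (8 - 4)/(15 - 7) ≡ 4/8 mod 19. 8⁻¹ ≡ 12 (mod 19), so λ ≡ 10.
  x = λ² - 7 - 15 = 100 - 22 ≡ 2; y = λ·(7 - 2) - 4 ≡ 8. → (2, 8)

(2, 8)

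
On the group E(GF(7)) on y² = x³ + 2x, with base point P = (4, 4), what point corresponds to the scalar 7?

(4, 3)

Double-and-add on 7 = (111)₂. Start with P = (4, 4) for the leading 1-bit.
double: tangent at (4, 4): λ = (3·4² + 2)/(2·4) ≡ 1/1. 1⁻¹ ≡ 1 (mod 7) since 1·1 = 1 ≡ 1, so λ ≡ 1·1 ≡ 1.
  x = λ² - 4 - 4 = 1 - 8 ≡ 0; y = λ·(4 - 0) - 4 ≡ 0. → (0, 0)
add P: (0, 0) + (4, 4). λ = (4 - 0)/(4 - 0) ≡ 4/4 mod 7. 4⁻¹ ≡ 2 (mod 7), so λ ≡ 1.
  x = λ² - 0 - 4 = 1 - 4 ≡ 4; y = λ·(0 - 4) - 0 ≡ 3. → (4, 3)
double: tangent at (4, 3): λ = (3·4² + 2)/(2·3) ≡ 1/6. 6⁻¹ ≡ 6 (mod 7), so λ ≡ 1·6 ≡ 6.
  x = λ² - 4 - 4 = 36 - 8 ≡ 0; y = λ·(4 - 0) - 3 ≡ 0. → (0, 0)
add P: (0, 0) + (4, 4). λ = (4 - 0)/(4 - 0) ≡ 4/4 mod 7. 4⁻¹ ≡ 2 (mod 7), so λ ≡ 1.
  x = λ² - 0 - 4 = 1 - 4 ≡ 4; y = λ·(0 - 4) - 0 ≡ 3. → (4, 3)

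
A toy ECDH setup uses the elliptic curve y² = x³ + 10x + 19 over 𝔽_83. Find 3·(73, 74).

Write Q = (73, 74).
Repeated addition: build up to 3Q.
2Q: tangent at (73, 74): λ = (3·73² + 10)/(2·74) ≡ 61/65. 65⁻¹ ≡ 23 (mod 83), so λ ≡ 61·23 ≡ 75.
  x = λ² - 73 - 73 = 5625 - 146 ≡ 1; y = λ·(73 - 1) - 74 ≡ 14. → (1, 14)
3Q: (1, 14) + (73, 74). λ = (74 - 14)/(73 - 1) ≡ 60/72 mod 83. 72⁻¹ ≡ 15 (mod 83), so λ ≡ 70.
  x = λ² - 1 - 73 = 4900 - 74 ≡ 12; y = λ·(1 - 12) - 14 ≡ 46. → (12, 46)

(12, 46)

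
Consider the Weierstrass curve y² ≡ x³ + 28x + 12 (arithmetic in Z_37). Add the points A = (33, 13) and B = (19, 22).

(26, 1)

(33, 13) + (19, 22). λ = (22 - 13)/(19 - 33) ≡ 9/23 mod 37. 23⁻¹ ≡ 29 (mod 37), so λ ≡ 2.
  x = λ² - 33 - 19 = 4 - 52 ≡ 26; y = λ·(33 - 26) - 13 ≡ 1. → (26, 1)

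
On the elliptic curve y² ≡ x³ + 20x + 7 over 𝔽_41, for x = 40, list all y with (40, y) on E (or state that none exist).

x³ + 20x + 7 = 64807 ≡ 27 (mod 41).
27 is a non-residue mod 41; no y exists.

none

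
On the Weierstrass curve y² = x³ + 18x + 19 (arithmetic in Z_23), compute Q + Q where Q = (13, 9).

tangent at (13, 9): λ = (3·13² + 18)/(2·9) ≡ 19/18. 18⁻¹ ≡ 9 (mod 23), so λ ≡ 19·9 ≡ 10.
  x = λ² - 13 - 13 = 100 - 26 ≡ 5; y = λ·(13 - 5) - 9 ≡ 2. → (5, 2)

(5, 2)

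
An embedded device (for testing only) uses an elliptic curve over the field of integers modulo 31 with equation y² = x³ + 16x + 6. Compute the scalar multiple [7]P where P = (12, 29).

(5, 5)

Double-and-add on 7 = (111)₂. Start with P = (12, 29) for the leading 1-bit.
double: tangent at (12, 29): λ = (3·12² + 16)/(2·29) ≡ 14/27. 27⁻¹ ≡ 23 (mod 31), so λ ≡ 14·23 ≡ 12.
  x = λ² - 12 - 12 = 144 - 24 ≡ 27; y = λ·(12 - 27) - 29 ≡ 8. → (27, 8)
add P: (27, 8) + (12, 29). λ = (29 - 8)/(12 - 27) ≡ 21/16 mod 31. 16⁻¹ ≡ 2 (mod 31) since 16·2 = 32 ≡ 1, so λ ≡ 11.
  x = λ² - 27 - 12 = 121 - 39 ≡ 20; y = λ·(27 - 20) - 8 ≡ 7. → (20, 7)
double: tangent at (20, 7): λ = (3·20² + 16)/(2·7) ≡ 7/14. 14⁻¹ ≡ 20 (mod 31), so λ ≡ 7·20 ≡ 16.
  x = λ² - 20 - 20 = 256 - 40 ≡ 30; y = λ·(20 - 30) - 7 ≡ 19. → (30, 19)
add P: (30, 19) + (12, 29). λ = (29 - 19)/(12 - 30) ≡ 10/13 mod 31. 13⁻¹ ≡ 12 (mod 31), so λ ≡ 27.
  x = λ² - 30 - 12 = 729 - 42 ≡ 5; y = λ·(30 - 5) - 19 ≡ 5. → (5, 5)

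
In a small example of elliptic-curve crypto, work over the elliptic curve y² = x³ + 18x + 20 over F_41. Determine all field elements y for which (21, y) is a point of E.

x³ + 18x + 20 = 9659 ≡ 24 (mod 41).
24 is a non-residue mod 41; no y exists.

none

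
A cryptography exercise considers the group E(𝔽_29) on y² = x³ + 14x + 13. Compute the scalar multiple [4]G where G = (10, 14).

Repeated addition: build up to 4G.
2G: tangent at (10, 14): λ = (3·10² + 14)/(2·14) ≡ 24/28. 28⁻¹ ≡ 28 (mod 29) since 28·28 = 784 ≡ 1, so λ ≡ 24·28 ≡ 5.
  x = λ² - 10 - 10 = 25 - 20 ≡ 5; y = λ·(10 - 5) - 14 ≡ 11. → (5, 11)
3G: (5, 11) + (10, 14). λ = (14 - 11)/(10 - 5) ≡ 3/5 mod 29. 5⁻¹ ≡ 6 (mod 29) since 5·6 = 30 ≡ 1, so λ ≡ 18.
  x = λ² - 5 - 10 = 324 - 15 ≡ 19; y = λ·(5 - 19) - 11 ≡ 27. → (19, 27)
4G: (19, 27) + (10, 14). λ = (14 - 27)/(10 - 19) ≡ 16/20 mod 29. 20⁻¹ ≡ 16 (mod 29), so λ ≡ 24.
  x = λ² - 19 - 10 = 576 - 29 ≡ 25; y = λ·(19 - 25) - 27 ≡ 3. → (25, 3)

(25, 3)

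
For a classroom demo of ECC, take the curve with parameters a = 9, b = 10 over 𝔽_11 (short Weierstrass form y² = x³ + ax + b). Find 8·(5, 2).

Write Q = (5, 2).
Repeated addition: build up to 8Q.
2Q: tangent at (5, 2): λ = (3·5² + 9)/(2·2) ≡ 7/4. 4⁻¹ ≡ 3 (mod 11), so λ ≡ 7·3 ≡ 10.
  x = λ² - 5 - 5 = 100 - 10 ≡ 2; y = λ·(5 - 2) - 2 ≡ 6. → (2, 6)
3Q: (2, 6) + (5, 2). λ = (2 - 6)/(5 - 2) ≡ 7/3 mod 11. 3⁻¹ ≡ 4 (mod 11), so λ ≡ 6.
  x = λ² - 2 - 5 = 36 - 7 ≡ 7; y = λ·(2 - 7) - 6 ≡ 8. → (7, 8)
4Q: (7, 8) + (5, 2). λ = (2 - 8)/(5 - 7) ≡ 5/9 mod 11. 9⁻¹ ≡ 5 (mod 11) since 9·5 = 45 ≡ 1, so λ ≡ 3.
  x = λ² - 7 - 5 = 9 - 12 ≡ 8; y = λ·(7 - 8) - 8 ≡ 0. → (8, 0)
5Q: (8, 0) + (5, 2). λ = (2 - 0)/(5 - 8) ≡ 2/8 mod 11. 8⁻¹ ≡ 7 (mod 11), so λ ≡ 3.
  x = λ² - 8 - 5 = 9 - 13 ≡ 7; y = λ·(8 - 7) - 0 ≡ 3. → (7, 3)
6Q: (7, 3) + (5, 2). λ = (2 - 3)/(5 - 7) ≡ 10/9 mod 11. 9⁻¹ ≡ 5 (mod 11) since 9·5 = 45 ≡ 1, so λ ≡ 6.
  x = λ² - 7 - 5 = 36 - 12 ≡ 2; y = λ·(7 - 2) - 3 ≡ 5. → (2, 5)
7Q: (2, 5) + (5, 2). λ = (2 - 5)/(5 - 2) ≡ 8/3 mod 11. 3⁻¹ ≡ 4 (mod 11), so λ ≡ 10.
  x = λ² - 2 - 5 = 100 - 7 ≡ 5; y = λ·(2 - 5) - 5 ≡ 9. → (5, 9)
8Q: (5, 9) + (5, 2): same x and y₁ ≡ -y₂, so the sum is ∞.

O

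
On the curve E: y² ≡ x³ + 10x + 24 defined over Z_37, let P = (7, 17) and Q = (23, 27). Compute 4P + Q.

First 4P:
Repeated addition: build up to 4P.
2P: tangent at (7, 17): λ = (3·7² + 10)/(2·17) ≡ 9/34. 34⁻¹ ≡ 12 (mod 37), so λ ≡ 9·12 ≡ 34.
  x = λ² - 7 - 7 = 1156 - 14 ≡ 32; y = λ·(7 - 32) - 17 ≡ 21. → (32, 21)
3P: (32, 21) + (7, 17). λ = (17 - 21)/(7 - 32) ≡ 33/12 mod 37. 12⁻¹ ≡ 34 (mod 37) since 12·34 = 408 ≡ 1, so λ ≡ 12.
  x = λ² - 32 - 7 = 144 - 39 ≡ 31; y = λ·(32 - 31) - 21 ≡ 28. → (31, 28)
4P: (31, 28) + (7, 17). λ = (17 - 28)/(7 - 31) ≡ 26/13 mod 37. 13⁻¹ ≡ 20 (mod 37) since 13·20 = 260 ≡ 1, so λ ≡ 2.
  x = λ² - 31 - 7 = 4 - 38 ≡ 3; y = λ·(31 - 3) - 28 ≡ 28. → (3, 28)
4P = (3, 28).
Finally 4P + Q:
(3, 28) + (23, 27). λ = (27 - 28)/(23 - 3) ≡ 36/20 mod 37. 20⁻¹ ≡ 13 (mod 37), so λ ≡ 24.
  x = λ² - 3 - 23 = 576 - 26 ≡ 32; y = λ·(3 - 32) - 28 ≡ 16. → (32, 16)

(32, 16)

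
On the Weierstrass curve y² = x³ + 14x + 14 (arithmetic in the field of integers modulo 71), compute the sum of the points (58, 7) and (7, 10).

(58, 7) + (7, 10). λ = (10 - 7)/(7 - 58) ≡ 3/20 mod 71. 20⁻¹ ≡ 32 (mod 71) since 20·32 = 640 ≡ 1, so λ ≡ 25.
  x = λ² - 58 - 7 = 625 - 65 ≡ 63; y = λ·(58 - 63) - 7 ≡ 10. → (63, 10)

(63, 10)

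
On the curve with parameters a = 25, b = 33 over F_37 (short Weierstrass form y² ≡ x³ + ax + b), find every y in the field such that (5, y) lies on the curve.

none

x³ + 25x + 33 = 283 ≡ 24 (mod 37).
24 is a non-residue mod 37; no y exists.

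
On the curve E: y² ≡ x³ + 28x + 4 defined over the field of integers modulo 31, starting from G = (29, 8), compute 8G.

(27, 13)

Double-and-add on 8 = (1000)₂. Start with G = (29, 8) for the leading 1-bit.
double: tangent at (29, 8): λ = (3·29² + 28)/(2·8) ≡ 9/16. 16⁻¹ ≡ 2 (mod 31), so λ ≡ 9·2 ≡ 18.
  x = λ² - 29 - 29 = 324 - 58 ≡ 18; y = λ·(29 - 18) - 8 ≡ 4. → (18, 4)
double: tangent at (18, 4): λ = (3·18² + 28)/(2·4) ≡ 8/8. 8⁻¹ ≡ 4 (mod 31), so λ ≡ 8·4 ≡ 1.
  x = λ² - 18 - 18 = 1 - 36 ≡ 27; y = λ·(18 - 27) - 4 ≡ 18. → (27, 18)
double: tangent at (27, 18): λ = (3·27² + 28)/(2·18) ≡ 14/5. 5⁻¹ ≡ 25 (mod 31), so λ ≡ 14·25 ≡ 9.
  x = λ² - 27 - 27 = 81 - 54 ≡ 27; y = λ·(27 - 27) - 18 ≡ 13. → (27, 13)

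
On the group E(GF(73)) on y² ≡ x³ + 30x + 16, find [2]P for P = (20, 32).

(39, 34)

tangent at (20, 32): λ = (3·20² + 30)/(2·32) ≡ 62/64. 64⁻¹ ≡ 8 (mod 73) since 64·8 = 512 ≡ 1, so λ ≡ 62·8 ≡ 58.
  x = λ² - 20 - 20 = 3364 - 40 ≡ 39; y = λ·(20 - 39) - 32 ≡ 34. → (39, 34)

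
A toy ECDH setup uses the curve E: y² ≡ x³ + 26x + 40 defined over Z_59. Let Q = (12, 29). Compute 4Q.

(31, 55)

Double-and-add on 4 = (100)₂. Start with Q = (12, 29) for the leading 1-bit.
double: tangent at (12, 29): λ = (3·12² + 26)/(2·29) ≡ 45/58. 58⁻¹ ≡ 58 (mod 59), so λ ≡ 45·58 ≡ 14.
  x = λ² - 12 - 12 = 196 - 24 ≡ 54; y = λ·(12 - 54) - 29 ≡ 32. → (54, 32)
double: tangent at (54, 32): λ = (3·54² + 26)/(2·32) ≡ 42/5. 5⁻¹ ≡ 12 (mod 59), so λ ≡ 42·12 ≡ 32.
  x = λ² - 54 - 54 = 1024 - 108 ≡ 31; y = λ·(54 - 31) - 32 ≡ 55. → (31, 55)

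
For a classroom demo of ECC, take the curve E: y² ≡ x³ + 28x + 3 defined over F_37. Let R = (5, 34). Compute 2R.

tangent at (5, 34): λ = (3·5² + 28)/(2·34) ≡ 29/31. 31⁻¹ ≡ 6 (mod 37), so λ ≡ 29·6 ≡ 26.
  x = λ² - 5 - 5 = 676 - 10 ≡ 0; y = λ·(5 - 0) - 34 ≡ 22. → (0, 22)

(0, 22)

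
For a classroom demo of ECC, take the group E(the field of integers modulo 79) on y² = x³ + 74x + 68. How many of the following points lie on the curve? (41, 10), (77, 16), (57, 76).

0

(41, 10): 10² ≡ 21, rhs ≡ 54 → off.
(77, 16): 16² ≡ 19, rhs ≡ 70 → off.
(57, 76): 76² ≡ 9, rhs ≡ 37 → off.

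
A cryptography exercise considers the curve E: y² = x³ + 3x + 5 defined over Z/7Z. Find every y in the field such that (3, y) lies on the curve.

none

x³ + 3x + 5 = 41 ≡ 6 (mod 7).
6 is a non-residue mod 7; no y exists.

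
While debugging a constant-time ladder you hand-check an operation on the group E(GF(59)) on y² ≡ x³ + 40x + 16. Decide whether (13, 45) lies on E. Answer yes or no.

y² = 45² ≡ 19; x³ + 40x + 16 = 2733 ≡ 19 (mod 59). 19 = 19.

yes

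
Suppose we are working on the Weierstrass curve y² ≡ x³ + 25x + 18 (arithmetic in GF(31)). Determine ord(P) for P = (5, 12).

2P: tangent at (5, 12): λ = (3·5² + 25)/(2·12) ≡ 7/24. 24⁻¹ ≡ 22 (mod 31) since 24·22 = 528 ≡ 1, so λ ≡ 7·22 ≡ 30.
  x = λ² - 5 - 5 = 900 - 10 ≡ 22; y = λ·(5 - 22) - 12 ≡ 5. → (22, 5)
3P: (22, 5) + (5, 12). λ = (12 - 5)/(5 - 22) ≡ 7/14 mod 31. 14⁻¹ ≡ 20 (mod 31) since 14·20 = 280 ≡ 1, so λ ≡ 16.
  x = λ² - 22 - 5 = 256 - 27 ≡ 12; y = λ·(22 - 12) - 5 ≡ 0. → (12, 0)
4P: (12, 0) + (5, 12). λ = (12 - 0)/(5 - 12) ≡ 12/24 mod 31. 24⁻¹ ≡ 22 (mod 31), so λ ≡ 16.
  x = λ² - 12 - 5 = 256 - 17 ≡ 22; y = λ·(12 - 22) - 0 ≡ 26. → (22, 26)
5P: (22, 26) + (5, 12). λ = (12 - 26)/(5 - 22) ≡ 17/14 mod 31. 14⁻¹ ≡ 20 (mod 31) since 14·20 = 280 ≡ 1, so λ ≡ 30.
  x = λ² - 22 - 5 = 900 - 27 ≡ 5; y = λ·(22 - 5) - 26 ≡ 19. → (5, 19)
6P: (5, 19) + (5, 12): same x and y₁ ≡ -y₂, so the sum is ∞.
6P = ∞, so the order is 6.

6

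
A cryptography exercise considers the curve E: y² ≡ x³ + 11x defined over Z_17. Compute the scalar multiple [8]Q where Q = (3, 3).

(2, 8)

Double-and-add on 8 = (1000)₂. Start with Q = (3, 3) for the leading 1-bit.
double: tangent at (3, 3): λ = (3·3² + 11)/(2·3) ≡ 4/6. 6⁻¹ ≡ 3 (mod 17), so λ ≡ 4·3 ≡ 12.
  x = λ² - 3 - 3 = 144 - 6 ≡ 2; y = λ·(3 - 2) - 3 ≡ 9. → (2, 9)
double: tangent at (2, 9): λ = (3·2² + 11)/(2·9) ≡ 6/1. 1⁻¹ ≡ 1 (mod 17) since 1·1 = 1 ≡ 1, so λ ≡ 6·1 ≡ 6.
  x = λ² - 2 - 2 = 36 - 4 ≡ 15; y = λ·(2 - 15) - 9 ≡ 15. → (15, 15)
double: tangent at (15, 15): λ = (3·15² + 11)/(2·15) ≡ 6/13. 13⁻¹ ≡ 4 (mod 17), so λ ≡ 6·4 ≡ 7.
  x = λ² - 15 - 15 = 49 - 30 ≡ 2; y = λ·(15 - 2) - 15 ≡ 8. → (2, 8)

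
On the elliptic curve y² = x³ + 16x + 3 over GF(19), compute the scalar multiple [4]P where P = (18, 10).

(1, 1)

Double-and-add on 4 = (100)₂. Start with P = (18, 10) for the leading 1-bit.
double: tangent at (18, 10): λ = (3·18² + 16)/(2·10) ≡ 0/1. 1⁻¹ ≡ 1 (mod 19), so λ ≡ 0·1 ≡ 0.
  x = λ² - 18 - 18 = 0 - 36 ≡ 2; y = λ·(18 - 2) - 10 ≡ 9. → (2, 9)
double: tangent at (2, 9): λ = (3·2² + 16)/(2·9) ≡ 9/18. 18⁻¹ ≡ 18 (mod 19), so λ ≡ 9·18 ≡ 10.
  x = λ² - 2 - 2 = 100 - 4 ≡ 1; y = λ·(2 - 1) - 9 ≡ 1. → (1, 1)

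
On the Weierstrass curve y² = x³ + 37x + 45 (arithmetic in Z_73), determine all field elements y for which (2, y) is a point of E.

28, 45

x³ + 37x + 45 = 127 ≡ 54 (mod 73).
Square roots of 54 mod 73: 28 and 45 (since 28² = 784 ≡ 54).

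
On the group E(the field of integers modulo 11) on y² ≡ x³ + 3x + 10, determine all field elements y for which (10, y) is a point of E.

none

x³ + 3x + 10 = 1040 ≡ 6 (mod 11).
6 is a non-residue mod 11; no y exists.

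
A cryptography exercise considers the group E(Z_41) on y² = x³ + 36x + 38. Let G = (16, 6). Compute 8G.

(20, 5)

Repeated addition: build up to 8G.
2G: tangent at (16, 6): λ = (3·16² + 36)/(2·6) ≡ 25/12. 12⁻¹ ≡ 24 (mod 41), so λ ≡ 25·24 ≡ 26.
  x = λ² - 16 - 16 = 676 - 32 ≡ 29; y = λ·(16 - 29) - 6 ≡ 25. → (29, 25)
3G: (29, 25) + (16, 6). λ = (6 - 25)/(16 - 29) ≡ 22/28 mod 41. 28⁻¹ ≡ 22 (mod 41), so λ ≡ 33.
  x = λ² - 29 - 16 = 1089 - 45 ≡ 19; y = λ·(29 - 19) - 25 ≡ 18. → (19, 18)
4G: (19, 18) + (16, 6). λ = (6 - 18)/(16 - 19) ≡ 29/38 mod 41. 38⁻¹ ≡ 27 (mod 41), so λ ≡ 4.
  x = λ² - 19 - 16 = 16 - 35 ≡ 22; y = λ·(19 - 22) - 18 ≡ 11. → (22, 11)
5G: (22, 11) + (16, 6). λ = (6 - 11)/(16 - 22) ≡ 36/35 mod 41. 35⁻¹ ≡ 34 (mod 41), so λ ≡ 35.
  x = λ² - 22 - 16 = 1225 - 38 ≡ 39; y = λ·(22 - 39) - 11 ≡ 9. → (39, 9)
6G: (39, 9) + (16, 6). λ = (6 - 9)/(16 - 39) ≡ 38/18 mod 41. 18⁻¹ ≡ 16 (mod 41) since 18·16 = 288 ≡ 1, so λ ≡ 34.
  x = λ² - 39 - 16 = 1156 - 55 ≡ 35; y = λ·(39 - 35) - 9 ≡ 4. → (35, 4)
7G: (35, 4) + (16, 6). λ = (6 - 4)/(16 - 35) ≡ 2/22 mod 41. 22⁻¹ ≡ 28 (mod 41) since 22·28 = 616 ≡ 1, so λ ≡ 15.
  x = λ² - 35 - 16 = 225 - 51 ≡ 10; y = λ·(35 - 10) - 4 ≡ 2. → (10, 2)
8G: (10, 2) + (16, 6). λ = (6 - 2)/(16 - 10) ≡ 4/6 mod 41. 6⁻¹ ≡ 7 (mod 41), so λ ≡ 28.
  x = λ² - 10 - 16 = 784 - 26 ≡ 20; y = λ·(10 - 20) - 2 ≡ 5. → (20, 5)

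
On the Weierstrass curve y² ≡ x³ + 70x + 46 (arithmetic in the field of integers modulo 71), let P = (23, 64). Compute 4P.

Double-and-add on 4 = (100)₂. Start with P = (23, 64) for the leading 1-bit.
double: tangent at (23, 64): λ = (3·23² + 70)/(2·64) ≡ 24/57. 57⁻¹ ≡ 5 (mod 71), so λ ≡ 24·5 ≡ 49.
  x = λ² - 23 - 23 = 2401 - 46 ≡ 12; y = λ·(23 - 12) - 64 ≡ 49. → (12, 49)
double: tangent at (12, 49): λ = (3·12² + 70)/(2·49) ≡ 5/27. 27⁻¹ ≡ 50 (mod 71), so λ ≡ 5·50 ≡ 37.
  x = λ² - 12 - 12 = 1369 - 24 ≡ 67; y = λ·(12 - 67) - 49 ≡ 46. → (67, 46)

(67, 46)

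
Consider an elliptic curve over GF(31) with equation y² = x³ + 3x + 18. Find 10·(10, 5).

(25, 1)

Write Q = (10, 5).
Repeated addition: build up to 10Q.
2Q: tangent at (10, 5): λ = (3·10² + 3)/(2·5) ≡ 24/10. 10⁻¹ ≡ 28 (mod 31) since 10·28 = 280 ≡ 1, so λ ≡ 24·28 ≡ 21.
  x = λ² - 10 - 10 = 441 - 20 ≡ 18; y = λ·(10 - 18) - 5 ≡ 13. → (18, 13)
3Q: (18, 13) + (10, 5). λ = (5 - 13)/(10 - 18) ≡ 23/23 mod 31. 23⁻¹ ≡ 27 (mod 31) since 23·27 = 621 ≡ 1, so λ ≡ 1.
  x = λ² - 18 - 10 = 1 - 28 ≡ 4; y = λ·(18 - 4) - 13 ≡ 1. → (4, 1)
4Q: (4, 1) + (10, 5). λ = (5 - 1)/(10 - 4) ≡ 4/6 mod 31. 6⁻¹ ≡ 26 (mod 31) since 6·26 = 156 ≡ 1, so λ ≡ 11.
  x = λ² - 4 - 10 = 121 - 14 ≡ 14; y = λ·(4 - 14) - 1 ≡ 13. → (14, 13)
5Q: (14, 13) + (10, 5). λ = (5 - 13)/(10 - 14) ≡ 23/27 mod 31. 27⁻¹ ≡ 23 (mod 31), so λ ≡ 2.
  x = λ² - 14 - 10 = 4 - 24 ≡ 11; y = λ·(14 - 11) - 13 ≡ 24. → (11, 24)
6Q: (11, 24) + (10, 5). λ = (5 - 24)/(10 - 11) ≡ 12/30 mod 31. 30⁻¹ ≡ 30 (mod 31), so λ ≡ 19.
  x = λ² - 11 - 10 = 361 - 21 ≡ 30; y = λ·(11 - 30) - 24 ≡ 18. → (30, 18)
7Q: (30, 18) + (10, 5). λ = (5 - 18)/(10 - 30) ≡ 18/11 mod 31. 11⁻¹ ≡ 17 (mod 31) since 11·17 = 187 ≡ 1, so λ ≡ 27.
  x = λ² - 30 - 10 = 729 - 40 ≡ 7; y = λ·(30 - 7) - 18 ≡ 14. → (7, 14)
8Q: (7, 14) + (10, 5). λ = (5 - 14)/(10 - 7) ≡ 22/3 mod 31. 3⁻¹ ≡ 21 (mod 31), so λ ≡ 28.
  x = λ² - 7 - 10 = 784 - 17 ≡ 23; y = λ·(7 - 23) - 14 ≡ 3. → (23, 3)
9Q: (23, 3) + (10, 5). λ = (5 - 3)/(10 - 23) ≡ 2/18 mod 31. 18⁻¹ ≡ 19 (mod 31), so λ ≡ 7.
  x = λ² - 23 - 10 = 49 - 33 ≡ 16; y = λ·(23 - 16) - 3 ≡ 15. → (16, 15)
10Q: (16, 15) + (10, 5). λ = (5 - 15)/(10 - 16) ≡ 21/25 mod 31. 25⁻¹ ≡ 5 (mod 31), so λ ≡ 12.
  x = λ² - 16 - 10 = 144 - 26 ≡ 25; y = λ·(16 - 25) - 15 ≡ 1. → (25, 1)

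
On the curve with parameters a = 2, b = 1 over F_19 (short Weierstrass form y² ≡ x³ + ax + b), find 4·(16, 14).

Write G = (16, 14).
Repeated addition: build up to 4G.
2G: tangent at (16, 14): λ = (3·16² + 2)/(2·14) ≡ 10/9. 9⁻¹ ≡ 17 (mod 19) since 9·17 = 153 ≡ 1, so λ ≡ 10·17 ≡ 18.
  x = λ² - 16 - 16 = 324 - 32 ≡ 7; y = λ·(16 - 7) - 14 ≡ 15. → (7, 15)
3G: (7, 15) + (16, 14). λ = (14 - 15)/(16 - 7) ≡ 18/9 mod 19. 9⁻¹ ≡ 17 (mod 19), so λ ≡ 2.
  x = λ² - 7 - 16 = 4 - 23 ≡ 0; y = λ·(7 - 0) - 15 ≡ 18. → (0, 18)
4G: (0, 18) + (16, 14). λ = (14 - 18)/(16 - 0) ≡ 15/16 mod 19. 16⁻¹ ≡ 6 (mod 19), so λ ≡ 14.
  x = λ² - 0 - 16 = 196 - 16 ≡ 9; y = λ·(0 - 9) - 18 ≡ 8. → (9, 8)

(9, 8)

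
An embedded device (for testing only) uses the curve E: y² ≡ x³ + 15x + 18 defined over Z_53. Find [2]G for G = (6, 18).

tangent at (6, 18): λ = (3·6² + 15)/(2·18) ≡ 17/36. 36⁻¹ ≡ 28 (mod 53) since 36·28 = 1008 ≡ 1, so λ ≡ 17·28 ≡ 52.
  x = λ² - 6 - 6 = 2704 - 12 ≡ 42; y = λ·(6 - 42) - 18 ≡ 18. → (42, 18)

(42, 18)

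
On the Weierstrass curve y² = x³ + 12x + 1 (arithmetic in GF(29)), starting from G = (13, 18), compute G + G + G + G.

(3, 8)

Double-and-add on 4 = (100)₂. Start with G = (13, 18) for the leading 1-bit.
double: tangent at (13, 18): λ = (3·13² + 12)/(2·18) ≡ 26/7. 7⁻¹ ≡ 25 (mod 29) since 7·25 = 175 ≡ 1, so λ ≡ 26·25 ≡ 12.
  x = λ² - 13 - 13 = 144 - 26 ≡ 2; y = λ·(13 - 2) - 18 ≡ 27. → (2, 27)
double: tangent at (2, 27): λ = (3·2² + 12)/(2·27) ≡ 24/25. 25⁻¹ ≡ 7 (mod 29) since 25·7 = 175 ≡ 1, so λ ≡ 24·7 ≡ 23.
  x = λ² - 2 - 2 = 529 - 4 ≡ 3; y = λ·(2 - 3) - 27 ≡ 8. → (3, 8)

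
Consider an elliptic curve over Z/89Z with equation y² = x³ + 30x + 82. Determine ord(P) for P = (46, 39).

2P: tangent at (46, 39): λ = (3·46² + 30)/(2·39) ≡ 59/78. 78⁻¹ ≡ 8 (mod 89), so λ ≡ 59·8 ≡ 27.
  x = λ² - 46 - 46 = 729 - 92 ≡ 14; y = λ·(46 - 14) - 39 ≡ 24. → (14, 24)
3P: (14, 24) + (46, 39). λ = (39 - 24)/(46 - 14) ≡ 15/32 mod 89. 32⁻¹ ≡ 64 (mod 89) since 32·64 = 2048 ≡ 1, so λ ≡ 70.
  x = λ² - 14 - 46 = 4900 - 60 ≡ 34; y = λ·(14 - 34) - 24 ≡ 0. → (34, 0)
4P: (34, 0) + (46, 39). λ = (39 - 0)/(46 - 34) ≡ 39/12 mod 89. 12⁻¹ ≡ 52 (mod 89), so λ ≡ 70.
  x = λ² - 34 - 46 = 4900 - 80 ≡ 14; y = λ·(34 - 14) - 0 ≡ 65. → (14, 65)
5P: (14, 65) + (46, 39). λ = (39 - 65)/(46 - 14) ≡ 63/32 mod 89. 32⁻¹ ≡ 64 (mod 89) since 32·64 = 2048 ≡ 1, so λ ≡ 27.
  x = λ² - 14 - 46 = 729 - 60 ≡ 46; y = λ·(14 - 46) - 65 ≡ 50. → (46, 50)
6P: (46, 50) + (46, 39): same x and y₁ ≡ -y₂, so the sum is O.
6P = O, so the order is 6.

6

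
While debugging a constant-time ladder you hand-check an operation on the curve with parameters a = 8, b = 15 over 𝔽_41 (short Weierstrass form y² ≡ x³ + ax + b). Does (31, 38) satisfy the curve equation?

no

y² = 38² ≡ 9; x³ + 8x + 15 = 30054 ≡ 1 (mod 41). 9 ≠ 1.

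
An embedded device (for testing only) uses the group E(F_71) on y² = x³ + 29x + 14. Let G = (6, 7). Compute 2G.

(45, 12)

tangent at (6, 7): λ = (3·6² + 29)/(2·7) ≡ 66/14. 14⁻¹ ≡ 66 (mod 71) since 14·66 = 924 ≡ 1, so λ ≡ 66·66 ≡ 25.
  x = λ² - 6 - 6 = 625 - 12 ≡ 45; y = λ·(6 - 45) - 7 ≡ 12. → (45, 12)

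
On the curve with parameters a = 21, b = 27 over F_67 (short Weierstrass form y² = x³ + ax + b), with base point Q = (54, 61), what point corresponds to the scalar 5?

(1, 7)

Repeated addition: build up to 5Q.
2Q: tangent at (54, 61): λ = (3·54² + 21)/(2·61) ≡ 59/55. 55⁻¹ ≡ 39 (mod 67), so λ ≡ 59·39 ≡ 23.
  x = λ² - 54 - 54 = 529 - 108 ≡ 19; y = λ·(54 - 19) - 61 ≡ 7. → (19, 7)
3Q: (19, 7) + (54, 61). λ = (61 - 7)/(54 - 19) ≡ 54/35 mod 67. 35⁻¹ ≡ 23 (mod 67), so λ ≡ 36.
  x = λ² - 19 - 54 = 1296 - 73 ≡ 17; y = λ·(19 - 17) - 7 ≡ 65. → (17, 65)
4Q: (17, 65) + (54, 61). λ = (61 - 65)/(54 - 17) ≡ 63/37 mod 67. 37⁻¹ ≡ 29 (mod 67) since 37·29 = 1073 ≡ 1, so λ ≡ 18.
  x = λ² - 17 - 54 = 324 - 71 ≡ 52; y = λ·(17 - 52) - 65 ≡ 42. → (52, 42)
5Q: (52, 42) + (54, 61). λ = (61 - 42)/(54 - 52) ≡ 19/2 mod 67. 2⁻¹ ≡ 34 (mod 67) since 2·34 = 68 ≡ 1, so λ ≡ 43.
  x = λ² - 52 - 54 = 1849 - 106 ≡ 1; y = λ·(52 - 1) - 42 ≡ 7. → (1, 7)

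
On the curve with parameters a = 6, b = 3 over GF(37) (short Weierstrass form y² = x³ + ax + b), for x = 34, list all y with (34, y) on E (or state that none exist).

x³ + 6x + 3 = 39511 ≡ 32 (mod 37).
32 is a non-residue mod 37; no y exists.

none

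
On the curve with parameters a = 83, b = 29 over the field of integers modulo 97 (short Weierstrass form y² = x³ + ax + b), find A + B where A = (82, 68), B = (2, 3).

(83, 10)

(82, 68) + (2, 3). λ = (3 - 68)/(2 - 82) ≡ 32/17 mod 97. 17⁻¹ ≡ 40 (mod 97), so λ ≡ 19.
  x = λ² - 82 - 2 = 361 - 84 ≡ 83; y = λ·(82 - 83) - 68 ≡ 10. → (83, 10)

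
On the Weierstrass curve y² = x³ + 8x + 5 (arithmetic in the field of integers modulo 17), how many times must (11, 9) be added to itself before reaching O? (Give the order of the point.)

2P: tangent at (11, 9): λ = (3·11² + 8)/(2·9) ≡ 14/1. 1⁻¹ ≡ 1 (mod 17), so λ ≡ 14·1 ≡ 14.
  x = λ² - 11 - 11 = 196 - 22 ≡ 4; y = λ·(11 - 4) - 9 ≡ 4. → (4, 4)
3P: (4, 4) + (11, 9). λ = (9 - 4)/(11 - 4) ≡ 5/7 mod 17. 7⁻¹ ≡ 5 (mod 17) since 7·5 = 35 ≡ 1, so λ ≡ 8.
  x = λ² - 4 - 11 = 64 - 15 ≡ 15; y = λ·(4 - 15) - 4 ≡ 10. → (15, 10)
4P: (15, 10) + (11, 9). λ = (9 - 10)/(11 - 15) ≡ 16/13 mod 17. 13⁻¹ ≡ 4 (mod 17), so λ ≡ 13.
  x = λ² - 15 - 11 = 169 - 26 ≡ 7; y = λ·(15 - 7) - 10 ≡ 9. → (7, 9)
5P: (7, 9) + (11, 9). λ = (9 - 9)/(11 - 7) ≡ 0/4 mod 17. 4⁻¹ ≡ 13 (mod 17) since 4·13 = 52 ≡ 1, so λ ≡ 0.
  x = λ² - 7 - 11 = 0 - 18 ≡ 16; y = λ·(7 - 16) - 9 ≡ 8. → (16, 8)
6P: (16, 8) + (11, 9). λ = (9 - 8)/(11 - 16) ≡ 1/12 mod 17. 12⁻¹ ≡ 10 (mod 17) since 12·10 = 120 ≡ 1, so λ ≡ 10.
  x = λ² - 16 - 11 = 100 - 27 ≡ 5; y = λ·(16 - 5) - 8 ≡ 0. → (5, 0)
7P: (5, 0) + (11, 9). λ = (9 - 0)/(11 - 5) ≡ 9/6 mod 17. 6⁻¹ ≡ 3 (mod 17) since 6·3 = 18 ≡ 1, so λ ≡ 10.
  x = λ² - 5 - 11 = 100 - 16 ≡ 16; y = λ·(5 - 16) - 0 ≡ 9. → (16, 9)
8P: (16, 9) + (11, 9). λ = (9 - 9)/(11 - 16) ≡ 0/12 mod 17. 12⁻¹ ≡ 10 (mod 17), so λ ≡ 0.
  x = λ² - 16 - 11 = 0 - 27 ≡ 7; y = λ·(16 - 7) - 9 ≡ 8. → (7, 8)
9P: (7, 8) + (11, 9). λ = (9 - 8)/(11 - 7) ≡ 1/4 mod 17. 4⁻¹ ≡ 13 (mod 17), so λ ≡ 13.
  x = λ² - 7 - 11 = 169 - 18 ≡ 15; y = λ·(7 - 15) - 8 ≡ 7. → (15, 7)
10P: (15, 7) + (11, 9). λ = (9 - 7)/(11 - 15) ≡ 2/13 mod 17. 13⁻¹ ≡ 4 (mod 17), so λ ≡ 8.
  x = λ² - 15 - 11 = 64 - 26 ≡ 4; y = λ·(15 - 4) - 7 ≡ 13. → (4, 13)
11P: (4, 13) + (11, 9). λ = (9 - 13)/(11 - 4) ≡ 13/7 mod 17. 7⁻¹ ≡ 5 (mod 17), so λ ≡ 14.
  x = λ² - 4 - 11 = 196 - 15 ≡ 11; y = λ·(4 - 11) - 13 ≡ 8. → (11, 8)
12P: (11, 8) + (11, 9): same x and y₁ ≡ -y₂, so the sum is O.
12P = O, so the order is 12.

12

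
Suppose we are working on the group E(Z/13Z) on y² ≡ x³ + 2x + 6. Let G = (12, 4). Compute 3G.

(12, 9)

Repeated addition: build up to 3G.
2G: tangent at (12, 4): λ = (3·12² + 2)/(2·4) ≡ 5/8. 8⁻¹ ≡ 5 (mod 13), so λ ≡ 5·5 ≡ 12.
  x = λ² - 12 - 12 = 144 - 24 ≡ 3; y = λ·(12 - 3) - 4 ≡ 0. → (3, 0)
3G: (3, 0) + (12, 4). λ = (4 - 0)/(12 - 3) ≡ 4/9 mod 13. 9⁻¹ ≡ 3 (mod 13), so λ ≡ 12.
  x = λ² - 3 - 12 = 144 - 15 ≡ 12; y = λ·(3 - 12) - 0 ≡ 9. → (12, 9)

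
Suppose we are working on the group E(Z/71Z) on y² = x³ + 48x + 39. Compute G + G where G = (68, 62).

(49, 60)

tangent at (68, 62): λ = (3·68² + 48)/(2·62) ≡ 4/53. 53⁻¹ ≡ 67 (mod 71), so λ ≡ 4·67 ≡ 55.
  x = λ² - 68 - 68 = 3025 - 136 ≡ 49; y = λ·(68 - 49) - 62 ≡ 60. → (49, 60)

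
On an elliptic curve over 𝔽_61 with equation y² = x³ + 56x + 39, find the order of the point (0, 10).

2P: tangent at (0, 10): λ = (3·0² + 56)/(2·10) ≡ 56/20. 20⁻¹ ≡ 58 (mod 61), so λ ≡ 56·58 ≡ 15.
  x = λ² - 0 - 0 = 225 - 0 ≡ 42; y = λ·(0 - 42) - 10 ≡ 31. → (42, 31)
3P: (42, 31) + (0, 10). λ = (10 - 31)/(0 - 42) ≡ 40/19 mod 61. 19⁻¹ ≡ 45 (mod 61) since 19·45 = 855 ≡ 1, so λ ≡ 31.
  x = λ² - 42 - 0 = 961 - 42 ≡ 4; y = λ·(42 - 4) - 31 ≡ 49. → (4, 49)
4P: (4, 49) + (0, 10). λ = (10 - 49)/(0 - 4) ≡ 22/57 mod 61. 57⁻¹ ≡ 15 (mod 61) since 57·15 = 855 ≡ 1, so λ ≡ 25.
  x = λ² - 4 - 0 = 625 - 4 ≡ 11; y = λ·(4 - 11) - 49 ≡ 20. → (11, 20)
5P: (11, 20) + (0, 10). λ = (10 - 20)/(0 - 11) ≡ 51/50 mod 61. 50⁻¹ ≡ 11 (mod 61), so λ ≡ 12.
  x = λ² - 11 - 0 = 144 - 11 ≡ 11; y = λ·(11 - 11) - 20 ≡ 41. → (11, 41)
6P: (11, 41) + (0, 10). λ = (10 - 41)/(0 - 11) ≡ 30/50 mod 61. 50⁻¹ ≡ 11 (mod 61), so λ ≡ 25.
  x = λ² - 11 - 0 = 625 - 11 ≡ 4; y = λ·(11 - 4) - 41 ≡ 12. → (4, 12)
7P: (4, 12) + (0, 10). λ = (10 - 12)/(0 - 4) ≡ 59/57 mod 61. 57⁻¹ ≡ 15 (mod 61), so λ ≡ 31.
  x = λ² - 4 - 0 = 961 - 4 ≡ 42; y = λ·(4 - 42) - 12 ≡ 30. → (42, 30)
8P: (42, 30) + (0, 10). λ = (10 - 30)/(0 - 42) ≡ 41/19 mod 61. 19⁻¹ ≡ 45 (mod 61), so λ ≡ 15.
  x = λ² - 42 - 0 = 225 - 42 ≡ 0; y = λ·(42 - 0) - 30 ≡ 51. → (0, 51)
9P: (0, 51) + (0, 10): same x and y₁ ≡ -y₂, so the sum is ∞.
9P = ∞, so the order is 9.

9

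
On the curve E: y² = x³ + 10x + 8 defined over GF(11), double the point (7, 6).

(6, 8)

tangent at (7, 6): λ = (3·7² + 10)/(2·6) ≡ 3/1. 1⁻¹ ≡ 1 (mod 11), so λ ≡ 3·1 ≡ 3.
  x = λ² - 7 - 7 = 9 - 14 ≡ 6; y = λ·(7 - 6) - 6 ≡ 8. → (6, 8)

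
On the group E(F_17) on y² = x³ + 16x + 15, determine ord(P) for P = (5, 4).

2P: tangent at (5, 4): λ = (3·5² + 16)/(2·4) ≡ 6/8. 8⁻¹ ≡ 15 (mod 17), so λ ≡ 6·15 ≡ 5.
  x = λ² - 5 - 5 = 25 - 10 ≡ 15; y = λ·(5 - 15) - 4 ≡ 14. → (15, 14)
3P: (15, 14) + (5, 4). λ = (4 - 14)/(5 - 15) ≡ 7/7 mod 17. 7⁻¹ ≡ 5 (mod 17), so λ ≡ 1.
  x = λ² - 15 - 5 = 1 - 20 ≡ 15; y = λ·(15 - 15) - 14 ≡ 3. → (15, 3)
4P: (15, 3) + (5, 4). λ = (4 - 3)/(5 - 15) ≡ 1/7 mod 17. 7⁻¹ ≡ 5 (mod 17), so λ ≡ 5.
  x = λ² - 15 - 5 = 25 - 20 ≡ 5; y = λ·(15 - 5) - 3 ≡ 13. → (5, 13)
5P: (5, 13) + (5, 4): same x and y₁ ≡ -y₂, so the sum is the point at infinity.
5P = the point at infinity, so the order is 5.

5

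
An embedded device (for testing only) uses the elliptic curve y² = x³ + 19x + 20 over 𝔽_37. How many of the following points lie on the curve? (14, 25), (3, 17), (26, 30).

(14, 25): 25² ≡ 33, rhs ≡ 33 → on.
(3, 17): 17² ≡ 30, rhs ≡ 30 → on.
(26, 30): 30² ≡ 12, rhs ≡ 34 → off.

2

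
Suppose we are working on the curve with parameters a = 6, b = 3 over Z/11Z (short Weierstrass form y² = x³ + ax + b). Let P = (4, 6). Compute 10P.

(4, 6)

Repeated addition: build up to 10P.
2P: tangent at (4, 6): λ = (3·4² + 6)/(2·6) ≡ 10/1. 1⁻¹ ≡ 1 (mod 11), so λ ≡ 10·1 ≡ 10.
  x = λ² - 4 - 4 = 100 - 8 ≡ 4; y = λ·(4 - 4) - 6 ≡ 5. → (4, 5)
3P: (4, 5) + (4, 6): same x and y₁ ≡ -y₂, so the sum is ∞.
4P: ∞ + (4, 6) = (4, 6) (identity).
5P: tangent at (4, 6): λ = (3·4² + 6)/(2·6) ≡ 10/1. 1⁻¹ ≡ 1 (mod 11) since 1·1 = 1 ≡ 1, so λ ≡ 10·1 ≡ 10.
  x = λ² - 4 - 4 = 100 - 8 ≡ 4; y = λ·(4 - 4) - 6 ≡ 5. → (4, 5)
6P: (4, 5) + (4, 6): same x and y₁ ≡ -y₂, so the sum is ∞.
7P: ∞ + (4, 6) = (4, 6) (identity).
8P: tangent at (4, 6): λ = (3·4² + 6)/(2·6) ≡ 10/1. 1⁻¹ ≡ 1 (mod 11), so λ ≡ 10·1 ≡ 10.
  x = λ² - 4 - 4 = 100 - 8 ≡ 4; y = λ·(4 - 4) - 6 ≡ 5. → (4, 5)
9P: (4, 5) + (4, 6): same x and y₁ ≡ -y₂, so the sum is ∞.
10P: ∞ + (4, 6) = (4, 6) (identity).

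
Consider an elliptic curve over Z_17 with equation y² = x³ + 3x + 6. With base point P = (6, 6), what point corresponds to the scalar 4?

Double-and-add on 4 = (100)₂. Start with P = (6, 6) for the leading 1-bit.
double: tangent at (6, 6): λ = (3·6² + 3)/(2·6) ≡ 9/12. 12⁻¹ ≡ 10 (mod 17), so λ ≡ 9·10 ≡ 5.
  x = λ² - 6 - 6 = 25 - 12 ≡ 13; y = λ·(6 - 13) - 6 ≡ 10. → (13, 10)
double: tangent at (13, 10): λ = (3·13² + 3)/(2·10) ≡ 0/3. 3⁻¹ ≡ 6 (mod 17), so λ ≡ 0·6 ≡ 0.
  x = λ² - 13 - 13 = 0 - 26 ≡ 8; y = λ·(13 - 8) - 10 ≡ 7. → (8, 7)

(8, 7)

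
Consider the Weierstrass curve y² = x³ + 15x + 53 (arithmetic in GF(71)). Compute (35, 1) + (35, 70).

The two points share x = 35 and their y-coordinates satisfy 1 + 70 ≡ 0 (mod 71), so they are inverses. Their sum is the point at infinity.

O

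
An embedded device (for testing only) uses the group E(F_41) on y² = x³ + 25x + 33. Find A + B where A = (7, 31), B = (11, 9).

(2, 3)

(7, 31) + (11, 9). λ = (9 - 31)/(11 - 7) ≡ 19/4 mod 41. 4⁻¹ ≡ 31 (mod 41) since 4·31 = 124 ≡ 1, so λ ≡ 15.
  x = λ² - 7 - 11 = 225 - 18 ≡ 2; y = λ·(7 - 2) - 31 ≡ 3. → (2, 3)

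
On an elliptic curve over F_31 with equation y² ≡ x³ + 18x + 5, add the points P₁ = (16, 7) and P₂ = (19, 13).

(0, 25)

(16, 7) + (19, 13). λ = (13 - 7)/(19 - 16) ≡ 6/3 mod 31. 3⁻¹ ≡ 21 (mod 31) since 3·21 = 63 ≡ 1, so λ ≡ 2.
  x = λ² - 16 - 19 = 4 - 35 ≡ 0; y = λ·(16 - 0) - 7 ≡ 25. → (0, 25)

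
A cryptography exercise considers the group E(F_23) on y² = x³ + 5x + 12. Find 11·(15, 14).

(15, 14)

Write G = (15, 14).
Repeated addition: build up to 11G.
2G: tangent at (15, 14): λ = (3·15² + 5)/(2·14) ≡ 13/5. 5⁻¹ ≡ 14 (mod 23), so λ ≡ 13·14 ≡ 21.
  x = λ² - 15 - 15 = 441 - 30 ≡ 20; y = λ·(15 - 20) - 14 ≡ 19. → (20, 19)
3G: (20, 19) + (15, 14). λ = (14 - 19)/(15 - 20) ≡ 18/18 mod 23. 18⁻¹ ≡ 9 (mod 23), so λ ≡ 1.
  x = λ² - 20 - 15 = 1 - 35 ≡ 12; y = λ·(20 - 12) - 19 ≡ 12. → (12, 12)
4G: (12, 12) + (15, 14). λ = (14 - 12)/(15 - 12) ≡ 2/3 mod 23. 3⁻¹ ≡ 8 (mod 23) since 3·8 = 24 ≡ 1, so λ ≡ 16.
  x = λ² - 12 - 15 = 256 - 27 ≡ 22; y = λ·(12 - 22) - 12 ≡ 12. → (22, 12)
5G: (22, 12) + (15, 14). λ = (14 - 12)/(15 - 22) ≡ 2/16 mod 23. 16⁻¹ ≡ 13 (mod 23), so λ ≡ 3.
  x = λ² - 22 - 15 = 9 - 37 ≡ 18; y = λ·(22 - 18) - 12 ≡ 0. → (18, 0)
6G: (18, 0) + (15, 14). λ = (14 - 0)/(15 - 18) ≡ 14/20 mod 23. 20⁻¹ ≡ 15 (mod 23), so λ ≡ 3.
  x = λ² - 18 - 15 = 9 - 33 ≡ 22; y = λ·(18 - 22) - 0 ≡ 11. → (22, 11)
7G: (22, 11) + (15, 14). λ = (14 - 11)/(15 - 22) ≡ 3/16 mod 23. 16⁻¹ ≡ 13 (mod 23), so λ ≡ 16.
  x = λ² - 22 - 15 = 256 - 37 ≡ 12; y = λ·(22 - 12) - 11 ≡ 11. → (12, 11)
8G: (12, 11) + (15, 14). λ = (14 - 11)/(15 - 12) ≡ 3/3 mod 23. 3⁻¹ ≡ 8 (mod 23), so λ ≡ 1.
  x = λ² - 12 - 15 = 1 - 27 ≡ 20; y = λ·(12 - 20) - 11 ≡ 4. → (20, 4)
9G: (20, 4) + (15, 14). λ = (14 - 4)/(15 - 20) ≡ 10/18 mod 23. 18⁻¹ ≡ 9 (mod 23) since 18·9 = 162 ≡ 1, so λ ≡ 21.
  x = λ² - 20 - 15 = 441 - 35 ≡ 15; y = λ·(20 - 15) - 4 ≡ 9. → (15, 9)
10G: (15, 9) + (15, 14): same x and y₁ ≡ -y₂, so the sum is the point at infinity.
11G: the point at infinity + (15, 14) = (15, 14) (identity).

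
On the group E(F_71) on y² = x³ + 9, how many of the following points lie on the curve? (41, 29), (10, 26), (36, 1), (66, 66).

(41, 29): 29² ≡ 60, rhs ≡ 60 → on.
(10, 26): 26² ≡ 37, rhs ≡ 15 → off.
(36, 1): 1² ≡ 1, rhs ≡ 18 → off.
(66, 66): 66² ≡ 25, rhs ≡ 26 → off.

1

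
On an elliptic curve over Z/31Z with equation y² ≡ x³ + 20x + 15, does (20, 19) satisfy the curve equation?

no

y² = 19² ≡ 20; x³ + 20x + 15 = 8415 ≡ 14 (mod 31). 20 ≠ 14.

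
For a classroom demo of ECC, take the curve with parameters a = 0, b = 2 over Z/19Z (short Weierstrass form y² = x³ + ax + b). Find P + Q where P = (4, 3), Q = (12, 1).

(9, 3)

(4, 3) + (12, 1). λ = (1 - 3)/(12 - 4) ≡ 17/8 mod 19. 8⁻¹ ≡ 12 (mod 19), so λ ≡ 14.
  x = λ² - 4 - 12 = 196 - 16 ≡ 9; y = λ·(4 - 9) - 3 ≡ 3. → (9, 3)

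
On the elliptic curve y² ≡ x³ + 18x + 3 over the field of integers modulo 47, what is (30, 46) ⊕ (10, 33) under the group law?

(30, 46) + (10, 33). λ = (33 - 46)/(10 - 30) ≡ 34/27 mod 47. 27⁻¹ ≡ 7 (mod 47) since 27·7 = 189 ≡ 1, so λ ≡ 3.
  x = λ² - 30 - 10 = 9 - 40 ≡ 16; y = λ·(30 - 16) - 46 ≡ 43. → (16, 43)

(16, 43)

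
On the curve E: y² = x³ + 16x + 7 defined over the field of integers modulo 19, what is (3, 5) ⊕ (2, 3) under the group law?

(18, 3)

(3, 5) + (2, 3). λ = (3 - 5)/(2 - 3) ≡ 17/18 mod 19. 18⁻¹ ≡ 18 (mod 19), so λ ≡ 2.
  x = λ² - 3 - 2 = 4 - 5 ≡ 18; y = λ·(3 - 18) - 5 ≡ 3. → (18, 3)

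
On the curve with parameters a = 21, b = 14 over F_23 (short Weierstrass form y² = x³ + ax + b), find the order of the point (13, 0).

2

2P: (13, 0) + (13, 0): same x and y₁ ≡ -y₂, so the sum is O.
2P = O, so the order is 2.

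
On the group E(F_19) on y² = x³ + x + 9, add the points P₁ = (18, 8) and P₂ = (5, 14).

(18, 8) + (5, 14). λ = (14 - 8)/(5 - 18) ≡ 6/6 mod 19. 6⁻¹ ≡ 16 (mod 19), so λ ≡ 1.
  x = λ² - 18 - 5 = 1 - 23 ≡ 16; y = λ·(18 - 16) - 8 ≡ 13. → (16, 13)

(16, 13)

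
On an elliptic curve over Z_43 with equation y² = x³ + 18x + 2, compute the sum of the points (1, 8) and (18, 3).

(4, 3)

(1, 8) + (18, 3). λ = (3 - 8)/(18 - 1) ≡ 38/17 mod 43. 17⁻¹ ≡ 38 (mod 43) since 17·38 = 646 ≡ 1, so λ ≡ 25.
  x = λ² - 1 - 18 = 625 - 19 ≡ 4; y = λ·(1 - 4) - 8 ≡ 3. → (4, 3)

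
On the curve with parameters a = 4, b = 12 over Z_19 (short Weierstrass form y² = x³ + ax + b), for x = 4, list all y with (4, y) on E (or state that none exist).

x³ + 4x + 12 = 92 ≡ 16 (mod 19).
Square roots of 16 mod 19: 4 and 15 (since 4² = 16 ≡ 16).

4, 15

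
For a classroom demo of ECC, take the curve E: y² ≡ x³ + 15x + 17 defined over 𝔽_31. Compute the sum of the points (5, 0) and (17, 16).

(5, 0) + (17, 16). λ = (16 - 0)/(17 - 5) ≡ 16/12 mod 31. 12⁻¹ ≡ 13 (mod 31) since 12·13 = 156 ≡ 1, so λ ≡ 22.
  x = λ² - 5 - 17 = 484 - 22 ≡ 28; y = λ·(5 - 28) - 0 ≡ 21. → (28, 21)

(28, 21)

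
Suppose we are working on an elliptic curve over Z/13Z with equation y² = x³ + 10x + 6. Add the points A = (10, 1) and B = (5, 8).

(10, 1) + (5, 8). λ = (8 - 1)/(5 - 10) ≡ 7/8 mod 13. 8⁻¹ ≡ 5 (mod 13) since 8·5 = 40 ≡ 1, so λ ≡ 9.
  x = λ² - 10 - 5 = 81 - 15 ≡ 1; y = λ·(10 - 1) - 1 ≡ 2. → (1, 2)

(1, 2)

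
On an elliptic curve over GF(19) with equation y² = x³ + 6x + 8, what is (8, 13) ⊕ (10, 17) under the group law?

(5, 12)

(8, 13) + (10, 17). λ = (17 - 13)/(10 - 8) ≡ 4/2 mod 19. 2⁻¹ ≡ 10 (mod 19), so λ ≡ 2.
  x = λ² - 8 - 10 = 4 - 18 ≡ 5; y = λ·(8 - 5) - 13 ≡ 12. → (5, 12)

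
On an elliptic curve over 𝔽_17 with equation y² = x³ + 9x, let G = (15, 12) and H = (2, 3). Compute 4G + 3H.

First 4G:
Double-and-add on 4 = (100)₂. Start with G = (15, 12) for the leading 1-bit.
double: tangent at (15, 12): λ = (3·15² + 9)/(2·12) ≡ 4/7. 7⁻¹ ≡ 5 (mod 17) since 7·5 = 35 ≡ 1, so λ ≡ 4·5 ≡ 3.
  x = λ² - 15 - 15 = 9 - 30 ≡ 13; y = λ·(15 - 13) - 12 ≡ 11. → (13, 11)
double: tangent at (13, 11): λ = (3·13² + 9)/(2·11) ≡ 6/5. 5⁻¹ ≡ 7 (mod 17) since 5·7 = 35 ≡ 1, so λ ≡ 6·7 ≡ 8.
  x = λ² - 13 - 13 = 64 - 26 ≡ 4; y = λ·(13 - 4) - 11 ≡ 10. → (4, 10)
4G = (4, 10).
Next 3H:
Repeated addition: build up to 3H.
2H: tangent at (2, 3): λ = (3·2² + 9)/(2·3) ≡ 4/6. 6⁻¹ ≡ 3 (mod 17) since 6·3 = 18 ≡ 1, so λ ≡ 4·3 ≡ 12.
  x = λ² - 2 - 2 = 144 - 4 ≡ 4; y = λ·(2 - 4) - 3 ≡ 7. → (4, 7)
3H: (4, 7) + (2, 3). λ = (3 - 7)/(2 - 4) ≡ 13/15 mod 17. 15⁻¹ ≡ 8 (mod 17), so λ ≡ 2.
  x = λ² - 4 - 2 = 4 - 6 ≡ 15; y = λ·(4 - 15) - 7 ≡ 5. → (15, 5)
3H = (15, 5).
Finally 4G + 3H:
(4, 10) + (15, 5). λ = (5 - 10)/(15 - 4) ≡ 12/11 mod 17. 11⁻¹ ≡ 14 (mod 17) since 11·14 = 154 ≡ 1, so λ ≡ 15.
  x = λ² - 4 - 15 = 225 - 19 ≡ 2; y = λ·(4 - 2) - 10 ≡ 3. → (2, 3)

(2, 3)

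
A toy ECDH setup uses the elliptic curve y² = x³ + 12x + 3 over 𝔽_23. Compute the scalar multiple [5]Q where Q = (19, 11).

(4, 0)

Double-and-add on 5 = (101)₂. Start with Q = (19, 11) for the leading 1-bit.
double: tangent at (19, 11): λ = (3·19² + 12)/(2·11) ≡ 14/22. 22⁻¹ ≡ 22 (mod 23), so λ ≡ 14·22 ≡ 9.
  x = λ² - 19 - 19 = 81 - 38 ≡ 20; y = λ·(19 - 20) - 11 ≡ 3. → (20, 3)
double: tangent at (20, 3): λ = (3·20² + 12)/(2·3) ≡ 16/6. 6⁻¹ ≡ 4 (mod 23), so λ ≡ 16·4 ≡ 18.
  x = λ² - 20 - 20 = 324 - 40 ≡ 8; y = λ·(20 - 8) - 3 ≡ 6. → (8, 6)
add Q: (8, 6) + (19, 11). λ = (11 - 6)/(19 - 8) ≡ 5/11 mod 23. 11⁻¹ ≡ 21 (mod 23), so λ ≡ 13.
  x = λ² - 8 - 19 = 169 - 27 ≡ 4; y = λ·(8 - 4) - 6 ≡ 0. → (4, 0)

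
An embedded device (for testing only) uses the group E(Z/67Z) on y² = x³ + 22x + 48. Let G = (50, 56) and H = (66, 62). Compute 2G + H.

(39, 27)

First 2G:
Repeated addition: build up to 2G.
2G: tangent at (50, 56): λ = (3·50² + 22)/(2·56) ≡ 18/45. 45⁻¹ ≡ 3 (mod 67) since 45·3 = 135 ≡ 1, so λ ≡ 18·3 ≡ 54.
  x = λ² - 50 - 50 = 2916 - 100 ≡ 2; y = λ·(50 - 2) - 56 ≡ 57. → (2, 57)
2G = (2, 57).
Finally 2G + H:
(2, 57) + (66, 62). λ = (62 - 57)/(66 - 2) ≡ 5/64 mod 67. 64⁻¹ ≡ 22 (mod 67) since 64·22 = 1408 ≡ 1, so λ ≡ 43.
  x = λ² - 2 - 66 = 1849 - 68 ≡ 39; y = λ·(2 - 39) - 57 ≡ 27. → (39, 27)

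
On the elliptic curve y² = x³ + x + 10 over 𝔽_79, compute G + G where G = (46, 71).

(77, 0)

tangent at (46, 71): λ = (3·46² + 1)/(2·71) ≡ 29/63. 63⁻¹ ≡ 74 (mod 79), so λ ≡ 29·74 ≡ 13.
  x = λ² - 46 - 46 = 169 - 92 ≡ 77; y = λ·(46 - 77) - 71 ≡ 0. → (77, 0)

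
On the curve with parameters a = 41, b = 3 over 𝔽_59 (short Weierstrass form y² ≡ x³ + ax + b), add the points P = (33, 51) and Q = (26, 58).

(1, 35)

(33, 51) + (26, 58). λ = (58 - 51)/(26 - 33) ≡ 7/52 mod 59. 52⁻¹ ≡ 42 (mod 59) since 52·42 = 2184 ≡ 1, so λ ≡ 58.
  x = λ² - 33 - 26 = 3364 - 59 ≡ 1; y = λ·(33 - 1) - 51 ≡ 35. → (1, 35)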